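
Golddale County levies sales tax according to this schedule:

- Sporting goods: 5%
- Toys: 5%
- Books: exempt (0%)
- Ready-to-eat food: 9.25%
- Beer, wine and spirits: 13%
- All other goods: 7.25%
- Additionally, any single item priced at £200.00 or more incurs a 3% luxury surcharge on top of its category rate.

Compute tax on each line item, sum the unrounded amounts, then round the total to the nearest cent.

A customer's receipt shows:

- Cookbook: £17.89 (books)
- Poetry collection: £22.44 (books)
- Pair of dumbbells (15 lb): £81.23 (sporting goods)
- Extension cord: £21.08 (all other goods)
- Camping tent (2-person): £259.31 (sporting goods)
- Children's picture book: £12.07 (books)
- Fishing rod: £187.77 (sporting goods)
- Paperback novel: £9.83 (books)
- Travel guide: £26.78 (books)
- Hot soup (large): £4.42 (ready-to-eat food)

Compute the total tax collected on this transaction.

£36.13

Cookbook £17.89: books → 0% → £0.00
Poetry collection £22.44: books → 0% → £0.00
Pair of dumbbells (15 lb) £81.23: sporting goods → 5% → £4.0615
Extension cord £21.08: all other goods → 7.25% → £1.5283
Camping tent (2-person) £259.31: sporting goods → 5% + 3% surcharge = 8% → £20.7448
Children's picture book £12.07: books → 0% → £0.00
Fishing rod £187.77: sporting goods → 5% → £9.3885
Paperback novel £9.83: books → 0% → £0.00
Travel guide £26.78: books → 0% → £0.00
Hot soup (large) £4.42: ready-to-eat food → 9.25% → £0.40885
Unrounded tax sum = £36.13195 → £36.13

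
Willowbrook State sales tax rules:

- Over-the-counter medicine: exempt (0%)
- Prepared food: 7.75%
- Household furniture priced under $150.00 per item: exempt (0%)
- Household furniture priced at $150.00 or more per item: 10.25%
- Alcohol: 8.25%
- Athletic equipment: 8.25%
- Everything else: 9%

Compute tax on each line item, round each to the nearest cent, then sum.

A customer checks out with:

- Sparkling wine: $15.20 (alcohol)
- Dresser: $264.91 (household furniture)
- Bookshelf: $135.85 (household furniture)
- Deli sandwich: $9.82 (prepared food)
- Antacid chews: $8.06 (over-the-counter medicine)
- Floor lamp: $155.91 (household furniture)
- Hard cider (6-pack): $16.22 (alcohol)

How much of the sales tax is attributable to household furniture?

$43.13

Dresser $264.91: household furniture, $150.00 or more → 10.25% → $27.15
Bookshelf $135.85: household furniture, under $150.00 → 0% → $0.00
Floor lamp $155.91: household furniture, $150.00 or more → 10.25% → $15.98
Tax on household furniture = $27.15 + $0.00 + $15.98 = $43.13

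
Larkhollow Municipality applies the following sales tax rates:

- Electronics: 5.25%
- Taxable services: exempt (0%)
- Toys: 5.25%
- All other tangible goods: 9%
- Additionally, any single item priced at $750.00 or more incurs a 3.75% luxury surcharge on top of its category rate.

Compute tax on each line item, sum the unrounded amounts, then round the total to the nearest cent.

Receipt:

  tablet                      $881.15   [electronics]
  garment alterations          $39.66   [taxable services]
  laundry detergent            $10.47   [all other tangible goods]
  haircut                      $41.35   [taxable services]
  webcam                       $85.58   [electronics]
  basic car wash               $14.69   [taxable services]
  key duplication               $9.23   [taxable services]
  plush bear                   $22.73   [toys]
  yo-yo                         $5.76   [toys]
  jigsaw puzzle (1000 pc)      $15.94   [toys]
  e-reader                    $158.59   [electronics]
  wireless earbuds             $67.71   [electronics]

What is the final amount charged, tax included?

Tablet $881.15: electronics → 5.25% + 3.75% surcharge = 9% → $79.3035
Garment alterations $39.66: taxable services → 0% → $0.00
Laundry detergent $10.47: all other tangible goods → 9% → $0.9423
Haircut $41.35: taxable services → 0% → $0.00
Webcam $85.58: electronics → 5.25% → $4.49295
Basic car wash $14.69: taxable services → 0% → $0.00
Key duplication $9.23: taxable services → 0% → $0.00
Plush bear $22.73: toys → 5.25% → $1.193325
Yo-yo $5.76: toys → 5.25% → $0.3024
Jigsaw puzzle (1000 pc) $15.94: toys → 5.25% → $0.83685
E-reader $158.59: electronics → 5.25% → $8.325975
Wireless earbuds $67.71: electronics → 5.25% → $3.554775
Subtotal = $1352.86; unrounded tax = $98.952075 → $98.95; total due = $1451.81

$1451.81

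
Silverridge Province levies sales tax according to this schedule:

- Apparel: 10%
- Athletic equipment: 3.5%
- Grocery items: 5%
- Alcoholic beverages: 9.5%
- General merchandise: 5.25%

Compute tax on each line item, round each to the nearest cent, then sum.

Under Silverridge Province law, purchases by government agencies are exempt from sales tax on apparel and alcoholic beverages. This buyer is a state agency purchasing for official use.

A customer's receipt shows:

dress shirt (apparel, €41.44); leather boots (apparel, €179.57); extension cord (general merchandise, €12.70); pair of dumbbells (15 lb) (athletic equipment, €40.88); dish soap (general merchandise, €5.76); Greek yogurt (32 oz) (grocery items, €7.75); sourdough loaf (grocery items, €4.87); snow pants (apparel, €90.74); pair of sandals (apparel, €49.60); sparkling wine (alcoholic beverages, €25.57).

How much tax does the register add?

Dress shirt €41.44: apparel, buyer-exempt → 0% → €0.00
Leather boots €179.57: apparel, buyer-exempt → 0% → €0.00
Extension cord €12.70: general merchandise → 5.25% → €0.67
Pair of dumbbells (15 lb) €40.88: athletic equipment → 3.5% → €1.43
Dish soap €5.76: general merchandise → 5.25% → €0.30
Greek yogurt (32 oz) €7.75: grocery items → 5% → €0.39
Sourdough loaf €4.87: grocery items → 5% → €0.24
Snow pants €90.74: apparel, buyer-exempt → 0% → €0.00
Pair of sandals €49.60: apparel, buyer-exempt → 0% → €0.00
Sparkling wine €25.57: alcoholic beverages, buyer-exempt → 0% → €0.00
Total tax = €0.67 + €1.43 + €0.30 + €0.39 + €0.24 = €3.03

€3.03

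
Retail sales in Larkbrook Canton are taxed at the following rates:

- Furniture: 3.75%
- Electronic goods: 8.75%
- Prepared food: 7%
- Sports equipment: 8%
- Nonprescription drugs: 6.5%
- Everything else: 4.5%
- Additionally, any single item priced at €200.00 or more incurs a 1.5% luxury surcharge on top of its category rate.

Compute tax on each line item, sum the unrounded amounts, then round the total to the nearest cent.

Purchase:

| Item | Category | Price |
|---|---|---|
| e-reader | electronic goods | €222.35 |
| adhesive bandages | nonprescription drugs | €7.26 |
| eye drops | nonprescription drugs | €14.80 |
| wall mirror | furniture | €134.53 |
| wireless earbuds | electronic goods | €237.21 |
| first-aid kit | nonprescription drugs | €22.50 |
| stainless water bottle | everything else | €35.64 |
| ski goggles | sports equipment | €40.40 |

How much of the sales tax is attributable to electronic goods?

E-reader €222.35: electronic goods → 8.75% + 1.5% surcharge = 10.25% → €22.790875
Wireless earbuds €237.21: electronic goods → 8.75% + 1.5% surcharge = 10.25% → €24.314025
Tax on electronic goods: unrounded sum = €47.1049 → €47.10

€47.10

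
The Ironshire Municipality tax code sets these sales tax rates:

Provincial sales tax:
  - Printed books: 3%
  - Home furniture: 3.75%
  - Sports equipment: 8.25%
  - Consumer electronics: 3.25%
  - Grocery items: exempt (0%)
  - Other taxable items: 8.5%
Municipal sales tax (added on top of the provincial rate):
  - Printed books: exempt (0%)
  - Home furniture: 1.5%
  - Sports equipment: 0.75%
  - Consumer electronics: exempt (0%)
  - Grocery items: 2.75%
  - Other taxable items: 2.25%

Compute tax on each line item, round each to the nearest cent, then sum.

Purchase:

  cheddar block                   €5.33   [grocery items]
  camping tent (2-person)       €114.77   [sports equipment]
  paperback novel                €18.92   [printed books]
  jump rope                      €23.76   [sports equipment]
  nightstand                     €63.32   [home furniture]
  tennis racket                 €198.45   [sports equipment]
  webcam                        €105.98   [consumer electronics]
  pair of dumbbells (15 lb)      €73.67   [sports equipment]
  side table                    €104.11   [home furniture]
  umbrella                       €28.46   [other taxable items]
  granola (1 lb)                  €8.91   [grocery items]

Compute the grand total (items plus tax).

€798.90

Cheddar block €5.33: grocery items → 0% + 2.75% municipal = 2.75% → €0.15
Camping tent (2-person) €114.77: sports equipment → 8.25% + 0.75% municipal = 9% → €10.33
Paperback novel €18.92: printed books → 3% + 0% municipal = 3% → €0.57
Jump rope €23.76: sports equipment → 8.25% + 0.75% municipal = 9% → €2.14
Nightstand €63.32: home furniture → 3.75% + 1.5% municipal = 5.25% → €3.32
Tennis racket €198.45: sports equipment → 8.25% + 0.75% municipal = 9% → €17.86
Webcam €105.98: consumer electronics → 3.25% + 0% municipal = 3.25% → €3.44
Pair of dumbbells (15 lb) €73.67: sports equipment → 8.25% + 0.75% municipal = 9% → €6.63
Side table €104.11: home furniture → 3.75% + 1.5% municipal = 5.25% → €5.47
Umbrella €28.46: other taxable items → 8.5% + 2.25% municipal = 10.75% → €3.06
Granola (1 lb) €8.91: grocery items → 0% + 2.75% municipal = 2.75% → €0.25
Subtotal = €745.68; tax = €53.22; total due = €798.90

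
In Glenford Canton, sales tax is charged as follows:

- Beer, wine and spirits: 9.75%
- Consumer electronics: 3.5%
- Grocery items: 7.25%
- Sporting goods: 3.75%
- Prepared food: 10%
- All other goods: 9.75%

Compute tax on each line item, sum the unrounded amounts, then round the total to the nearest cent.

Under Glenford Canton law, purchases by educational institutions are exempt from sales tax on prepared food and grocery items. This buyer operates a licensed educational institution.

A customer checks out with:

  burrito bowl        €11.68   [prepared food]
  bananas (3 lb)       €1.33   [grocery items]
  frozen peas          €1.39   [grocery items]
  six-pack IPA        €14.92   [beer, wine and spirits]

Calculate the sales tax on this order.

Burrito bowl €11.68: prepared food, buyer-exempt → 0% → €0.00
Bananas (3 lb) €1.33: grocery items, buyer-exempt → 0% → €0.00
Frozen peas €1.39: grocery items, buyer-exempt → 0% → €0.00
Six-pack IPA €14.92: beer, wine and spirits → 9.75% → €1.4547
Unrounded tax sum = €1.4547 → €1.45

€1.45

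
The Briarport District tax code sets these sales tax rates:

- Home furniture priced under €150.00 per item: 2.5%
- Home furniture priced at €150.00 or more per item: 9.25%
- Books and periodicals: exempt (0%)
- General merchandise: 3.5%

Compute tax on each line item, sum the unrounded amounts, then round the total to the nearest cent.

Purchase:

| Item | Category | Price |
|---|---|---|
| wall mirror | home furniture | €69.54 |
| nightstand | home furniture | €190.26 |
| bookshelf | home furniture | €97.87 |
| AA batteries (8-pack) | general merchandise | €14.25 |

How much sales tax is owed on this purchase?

€22.28

Wall mirror €69.54: home furniture, under €150.00 → 2.5% → €1.7385
Nightstand €190.26: home furniture, €150.00 or more → 9.25% → €17.59905
Bookshelf €97.87: home furniture, under €150.00 → 2.5% → €2.44675
AA batteries (8-pack) €14.25: general merchandise → 3.5% → €0.49875
Unrounded tax sum = €22.28305 → €22.28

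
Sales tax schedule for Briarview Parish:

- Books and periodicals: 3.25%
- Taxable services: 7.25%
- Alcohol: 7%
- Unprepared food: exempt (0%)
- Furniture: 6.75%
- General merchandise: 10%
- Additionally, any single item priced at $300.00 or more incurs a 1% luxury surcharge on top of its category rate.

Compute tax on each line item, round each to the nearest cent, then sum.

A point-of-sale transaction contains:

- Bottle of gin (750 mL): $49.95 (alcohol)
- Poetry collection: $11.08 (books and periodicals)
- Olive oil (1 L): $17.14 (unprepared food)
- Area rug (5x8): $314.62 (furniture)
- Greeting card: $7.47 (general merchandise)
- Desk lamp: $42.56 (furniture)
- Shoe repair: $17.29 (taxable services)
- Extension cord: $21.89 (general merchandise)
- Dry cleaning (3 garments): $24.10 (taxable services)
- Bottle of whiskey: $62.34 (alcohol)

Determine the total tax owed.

Bottle of gin (750 mL) $49.95: alcohol → 7% → $3.50
Poetry collection $11.08: books and periodicals → 3.25% → $0.36
Olive oil (1 L) $17.14: unprepared food → 0% → $0.00
Area rug (5x8) $314.62: furniture → 6.75% + 1% surcharge = 7.75% → $24.38
Greeting card $7.47: general merchandise → 10% → $0.75
Desk lamp $42.56: furniture → 6.75% → $2.87
Shoe repair $17.29: taxable services → 7.25% → $1.25
Extension cord $21.89: general merchandise → 10% → $2.19
Dry cleaning (3 garments) $24.10: taxable services → 7.25% → $1.75
Bottle of whiskey $62.34: alcohol → 7% → $4.36
Total tax = $3.50 + $0.36 + $24.38 + $0.75 + $2.87 + $1.25 + $2.19 + $1.75 + $4.36 = $41.41

$41.41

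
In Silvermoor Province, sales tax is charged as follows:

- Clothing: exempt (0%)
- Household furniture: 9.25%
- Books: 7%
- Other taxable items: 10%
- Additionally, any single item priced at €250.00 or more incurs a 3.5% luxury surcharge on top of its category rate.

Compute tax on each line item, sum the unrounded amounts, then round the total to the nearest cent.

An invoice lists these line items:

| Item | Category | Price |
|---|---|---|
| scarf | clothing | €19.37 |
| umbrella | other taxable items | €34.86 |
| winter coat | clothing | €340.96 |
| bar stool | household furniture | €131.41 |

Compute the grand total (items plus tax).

€554.18

Scarf €19.37: clothing → 0% → €0.00
Umbrella €34.86: other taxable items → 10% → €3.486
Winter coat €340.96: clothing → 0% + 3.5% surcharge = 3.5% → €11.9336
Bar stool €131.41: household furniture → 9.25% → €12.155425
Subtotal = €526.60; unrounded tax = €27.575025 → €27.58; total due = €554.18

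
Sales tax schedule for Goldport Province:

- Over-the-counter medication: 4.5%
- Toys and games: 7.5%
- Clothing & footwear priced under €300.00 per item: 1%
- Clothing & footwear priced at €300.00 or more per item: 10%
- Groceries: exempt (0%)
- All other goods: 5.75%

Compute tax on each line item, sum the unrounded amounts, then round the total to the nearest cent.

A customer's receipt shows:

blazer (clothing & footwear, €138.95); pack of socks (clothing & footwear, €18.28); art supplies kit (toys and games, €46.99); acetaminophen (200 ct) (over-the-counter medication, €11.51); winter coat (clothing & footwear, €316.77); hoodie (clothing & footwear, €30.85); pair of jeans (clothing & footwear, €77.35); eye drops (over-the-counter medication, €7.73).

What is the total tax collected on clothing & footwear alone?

Blazer €138.95: clothing & footwear, under €300.00 → 1% → €1.3895
Pack of socks €18.28: clothing & footwear, under €300.00 → 1% → €0.1828
Winter coat €316.77: clothing & footwear, €300.00 or more → 10% → €31.677
Hoodie €30.85: clothing & footwear, under €300.00 → 1% → €0.3085
Pair of jeans €77.35: clothing & footwear, under €300.00 → 1% → €0.7735
Tax on clothing & footwear: unrounded sum = €34.3313 → €34.33

€34.33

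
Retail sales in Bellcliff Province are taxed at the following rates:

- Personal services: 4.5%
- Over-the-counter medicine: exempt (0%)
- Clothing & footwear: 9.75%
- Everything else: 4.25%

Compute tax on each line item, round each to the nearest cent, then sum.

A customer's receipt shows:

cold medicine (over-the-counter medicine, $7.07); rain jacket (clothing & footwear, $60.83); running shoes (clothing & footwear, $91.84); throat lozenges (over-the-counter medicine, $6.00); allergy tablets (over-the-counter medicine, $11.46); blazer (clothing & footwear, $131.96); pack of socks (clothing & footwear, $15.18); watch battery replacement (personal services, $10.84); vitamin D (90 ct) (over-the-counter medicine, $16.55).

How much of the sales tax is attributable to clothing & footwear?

$29.23

Rain jacket $60.83: clothing & footwear → 9.75% → $5.93
Running shoes $91.84: clothing & footwear → 9.75% → $8.95
Blazer $131.96: clothing & footwear → 9.75% → $12.87
Pack of socks $15.18: clothing & footwear → 9.75% → $1.48
Tax on clothing & footwear = $5.93 + $8.95 + $12.87 + $1.48 = $29.23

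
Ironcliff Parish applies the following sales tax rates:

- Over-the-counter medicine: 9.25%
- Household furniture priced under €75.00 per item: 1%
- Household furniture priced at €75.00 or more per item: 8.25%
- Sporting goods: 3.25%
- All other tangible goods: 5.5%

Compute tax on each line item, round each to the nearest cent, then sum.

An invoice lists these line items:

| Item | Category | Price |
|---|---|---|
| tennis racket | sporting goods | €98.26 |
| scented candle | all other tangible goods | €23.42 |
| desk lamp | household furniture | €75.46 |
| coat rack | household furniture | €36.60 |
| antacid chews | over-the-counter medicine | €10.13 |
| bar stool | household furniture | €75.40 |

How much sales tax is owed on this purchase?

€18.24

Tennis racket €98.26: sporting goods → 3.25% → €3.19
Scented candle €23.42: all other tangible goods → 5.5% → €1.29
Desk lamp €75.46: household furniture, €75.00 or more → 8.25% → €6.23
Coat rack €36.60: household furniture, under €75.00 → 1% → €0.37
Antacid chews €10.13: over-the-counter medicine → 9.25% → €0.94
Bar stool €75.40: household furniture, €75.00 or more → 8.25% → €6.22
Total tax = €3.19 + €1.29 + €6.23 + €0.37 + €0.94 + €6.22 = €18.24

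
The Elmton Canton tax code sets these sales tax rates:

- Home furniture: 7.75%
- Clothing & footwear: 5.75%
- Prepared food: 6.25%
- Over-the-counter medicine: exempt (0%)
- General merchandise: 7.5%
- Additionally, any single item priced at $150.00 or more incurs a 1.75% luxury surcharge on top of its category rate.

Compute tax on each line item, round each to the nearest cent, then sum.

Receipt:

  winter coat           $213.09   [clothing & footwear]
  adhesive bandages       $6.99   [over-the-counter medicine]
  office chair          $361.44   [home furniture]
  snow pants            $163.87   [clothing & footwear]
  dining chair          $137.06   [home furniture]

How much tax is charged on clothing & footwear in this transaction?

$28.27

Winter coat $213.09: clothing & footwear → 5.75% + 1.75% surcharge = 7.5% → $15.98
Snow pants $163.87: clothing & footwear → 5.75% + 1.75% surcharge = 7.5% → $12.29
Tax on clothing & footwear = $15.98 + $12.29 = $28.27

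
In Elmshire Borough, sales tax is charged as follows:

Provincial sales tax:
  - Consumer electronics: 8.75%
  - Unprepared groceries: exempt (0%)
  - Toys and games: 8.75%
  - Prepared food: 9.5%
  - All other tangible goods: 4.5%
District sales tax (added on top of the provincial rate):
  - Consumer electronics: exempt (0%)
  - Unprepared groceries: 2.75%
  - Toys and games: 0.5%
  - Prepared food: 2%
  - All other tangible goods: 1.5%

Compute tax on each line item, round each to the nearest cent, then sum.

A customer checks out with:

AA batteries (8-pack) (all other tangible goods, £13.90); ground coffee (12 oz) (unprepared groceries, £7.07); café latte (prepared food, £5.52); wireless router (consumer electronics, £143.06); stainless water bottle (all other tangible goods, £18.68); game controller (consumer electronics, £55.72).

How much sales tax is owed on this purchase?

£20.17

AA batteries (8-pack) £13.90: all other tangible goods → 4.5% + 1.5% district = 6% → £0.83
Ground coffee (12 oz) £7.07: unprepared groceries → 0% + 2.75% district = 2.75% → £0.19
Café latte £5.52: prepared food → 9.5% + 2% district = 11.5% → £0.63
Wireless router £143.06: consumer electronics → 8.75% + 0% district = 8.75% → £12.52
Stainless water bottle £18.68: all other tangible goods → 4.5% + 1.5% district = 6% → £1.12
Game controller £55.72: consumer electronics → 8.75% + 0% district = 8.75% → £4.88
Total tax = £0.83 + £0.19 + £0.63 + £12.52 + £1.12 + £4.88 = £20.17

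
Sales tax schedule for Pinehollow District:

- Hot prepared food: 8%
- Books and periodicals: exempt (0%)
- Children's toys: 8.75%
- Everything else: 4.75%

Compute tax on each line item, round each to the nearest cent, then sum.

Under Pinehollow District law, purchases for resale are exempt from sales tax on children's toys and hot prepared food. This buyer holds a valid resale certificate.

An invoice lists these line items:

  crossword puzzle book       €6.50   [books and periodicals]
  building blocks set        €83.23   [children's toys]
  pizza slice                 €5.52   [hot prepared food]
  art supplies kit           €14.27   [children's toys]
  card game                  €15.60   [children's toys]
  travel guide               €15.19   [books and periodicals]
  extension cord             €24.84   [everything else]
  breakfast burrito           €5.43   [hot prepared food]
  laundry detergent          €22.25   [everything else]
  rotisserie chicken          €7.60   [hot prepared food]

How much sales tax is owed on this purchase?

Crossword puzzle book €6.50: books and periodicals → 0% → €0.00
Building blocks set €83.23: children's toys, buyer-exempt → 0% → €0.00
Pizza slice €5.52: hot prepared food, buyer-exempt → 0% → €0.00
Art supplies kit €14.27: children's toys, buyer-exempt → 0% → €0.00
Card game €15.60: children's toys, buyer-exempt → 0% → €0.00
Travel guide €15.19: books and periodicals → 0% → €0.00
Extension cord €24.84: everything else → 4.75% → €1.18
Breakfast burrito €5.43: hot prepared food, buyer-exempt → 0% → €0.00
Laundry detergent €22.25: everything else → 4.75% → €1.06
Rotisserie chicken €7.60: hot prepared food, buyer-exempt → 0% → €0.00
Total tax = €1.18 + €1.06 = €2.24

€2.24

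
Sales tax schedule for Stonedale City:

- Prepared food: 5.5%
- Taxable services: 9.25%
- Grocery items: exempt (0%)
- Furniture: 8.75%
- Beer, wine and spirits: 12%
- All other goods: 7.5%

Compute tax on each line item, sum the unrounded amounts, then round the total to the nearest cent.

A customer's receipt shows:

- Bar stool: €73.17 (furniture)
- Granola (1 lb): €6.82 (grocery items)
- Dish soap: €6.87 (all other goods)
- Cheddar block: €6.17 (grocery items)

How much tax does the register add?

Bar stool €73.17: furniture → 8.75% → €6.402375
Granola (1 lb) €6.82: grocery items → 0% → €0.00
Dish soap €6.87: all other goods → 7.5% → €0.51525
Cheddar block €6.17: grocery items → 0% → €0.00
Unrounded tax sum = €6.917625 → €6.92

€6.92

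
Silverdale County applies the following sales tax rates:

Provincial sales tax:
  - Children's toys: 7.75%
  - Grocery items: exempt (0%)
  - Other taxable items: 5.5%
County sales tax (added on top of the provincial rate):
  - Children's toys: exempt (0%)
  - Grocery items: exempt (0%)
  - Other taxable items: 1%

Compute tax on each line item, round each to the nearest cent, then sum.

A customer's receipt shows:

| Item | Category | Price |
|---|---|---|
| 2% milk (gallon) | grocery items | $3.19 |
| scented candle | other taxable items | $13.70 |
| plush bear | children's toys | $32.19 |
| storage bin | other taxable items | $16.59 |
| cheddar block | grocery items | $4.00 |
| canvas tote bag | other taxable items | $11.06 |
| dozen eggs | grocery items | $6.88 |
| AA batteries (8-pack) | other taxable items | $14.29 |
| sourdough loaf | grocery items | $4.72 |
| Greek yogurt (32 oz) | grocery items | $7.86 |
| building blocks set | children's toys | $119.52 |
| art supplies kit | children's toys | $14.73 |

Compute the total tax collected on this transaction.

2% milk (gallon) $3.19: grocery items → 0% + 0% county = 0% → $0.00
Scented candle $13.70: other taxable items → 5.5% + 1% county = 6.5% → $0.89
Plush bear $32.19: children's toys → 7.75% + 0% county = 7.75% → $2.49
Storage bin $16.59: other taxable items → 5.5% + 1% county = 6.5% → $1.08
Cheddar block $4.00: grocery items → 0% + 0% county = 0% → $0.00
Canvas tote bag $11.06: other taxable items → 5.5% + 1% county = 6.5% → $0.72
Dozen eggs $6.88: grocery items → 0% + 0% county = 0% → $0.00
AA batteries (8-pack) $14.29: other taxable items → 5.5% + 1% county = 6.5% → $0.93
Sourdough loaf $4.72: grocery items → 0% + 0% county = 0% → $0.00
Greek yogurt (32 oz) $7.86: grocery items → 0% + 0% county = 0% → $0.00
Building blocks set $119.52: children's toys → 7.75% + 0% county = 7.75% → $9.26
Art supplies kit $14.73: children's toys → 7.75% + 0% county = 7.75% → $1.14
Total tax = $0.89 + $2.49 + $1.08 + $0.72 + $0.93 + $9.26 + $1.14 = $16.51

$16.51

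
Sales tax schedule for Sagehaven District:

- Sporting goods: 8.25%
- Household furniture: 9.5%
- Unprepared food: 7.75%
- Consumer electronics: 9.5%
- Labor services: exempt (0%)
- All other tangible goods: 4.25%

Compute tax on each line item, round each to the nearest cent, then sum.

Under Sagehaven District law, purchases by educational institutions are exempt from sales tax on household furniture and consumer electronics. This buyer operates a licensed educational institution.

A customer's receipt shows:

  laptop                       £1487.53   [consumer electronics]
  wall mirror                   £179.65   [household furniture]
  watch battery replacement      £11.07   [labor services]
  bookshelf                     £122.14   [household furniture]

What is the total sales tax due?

Laptop £1487.53: consumer electronics, buyer-exempt → 0% → £0.00
Wall mirror £179.65: household furniture, buyer-exempt → 0% → £0.00
Watch battery replacement £11.07: labor services → 0% → £0.00
Bookshelf £122.14: household furniture, buyer-exempt → 0% → £0.00
Total tax = £0.00

£0.00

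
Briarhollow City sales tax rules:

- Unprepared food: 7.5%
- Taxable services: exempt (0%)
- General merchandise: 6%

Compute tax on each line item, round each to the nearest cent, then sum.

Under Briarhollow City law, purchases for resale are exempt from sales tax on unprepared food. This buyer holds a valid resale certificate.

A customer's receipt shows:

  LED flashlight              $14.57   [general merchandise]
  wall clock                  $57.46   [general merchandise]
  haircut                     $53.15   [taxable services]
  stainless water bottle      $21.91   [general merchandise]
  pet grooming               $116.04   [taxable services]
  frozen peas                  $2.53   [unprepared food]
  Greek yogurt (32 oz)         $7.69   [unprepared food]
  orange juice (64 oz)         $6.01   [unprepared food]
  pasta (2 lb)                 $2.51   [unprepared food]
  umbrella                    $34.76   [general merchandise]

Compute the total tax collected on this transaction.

LED flashlight $14.57: general merchandise → 6% → $0.87
Wall clock $57.46: general merchandise → 6% → $3.45
Haircut $53.15: taxable services → 0% → $0.00
Stainless water bottle $21.91: general merchandise → 6% → $1.31
Pet grooming $116.04: taxable services → 0% → $0.00
Frozen peas $2.53: unprepared food, buyer-exempt → 0% → $0.00
Greek yogurt (32 oz) $7.69: unprepared food, buyer-exempt → 0% → $0.00
Orange juice (64 oz) $6.01: unprepared food, buyer-exempt → 0% → $0.00
Pasta (2 lb) $2.51: unprepared food, buyer-exempt → 0% → $0.00
Umbrella $34.76: general merchandise → 6% → $2.09
Total tax = $0.87 + $3.45 + $1.31 + $2.09 = $7.72

$7.72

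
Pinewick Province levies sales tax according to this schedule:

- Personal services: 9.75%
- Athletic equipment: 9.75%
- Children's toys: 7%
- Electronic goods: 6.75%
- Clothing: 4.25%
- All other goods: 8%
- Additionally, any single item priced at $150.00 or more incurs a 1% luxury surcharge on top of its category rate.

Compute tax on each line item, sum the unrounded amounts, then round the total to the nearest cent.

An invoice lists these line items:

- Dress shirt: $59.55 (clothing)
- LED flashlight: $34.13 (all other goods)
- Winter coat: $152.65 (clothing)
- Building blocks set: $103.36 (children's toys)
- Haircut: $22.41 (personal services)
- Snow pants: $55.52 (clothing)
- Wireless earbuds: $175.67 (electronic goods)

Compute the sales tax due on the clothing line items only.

Dress shirt $59.55: clothing → 4.25% → $2.530875
Winter coat $152.65: clothing → 4.25% + 1% surcharge = 5.25% → $8.014125
Snow pants $55.52: clothing → 4.25% → $2.3596
Tax on clothing: unrounded sum = $12.9046 → $12.90

$12.90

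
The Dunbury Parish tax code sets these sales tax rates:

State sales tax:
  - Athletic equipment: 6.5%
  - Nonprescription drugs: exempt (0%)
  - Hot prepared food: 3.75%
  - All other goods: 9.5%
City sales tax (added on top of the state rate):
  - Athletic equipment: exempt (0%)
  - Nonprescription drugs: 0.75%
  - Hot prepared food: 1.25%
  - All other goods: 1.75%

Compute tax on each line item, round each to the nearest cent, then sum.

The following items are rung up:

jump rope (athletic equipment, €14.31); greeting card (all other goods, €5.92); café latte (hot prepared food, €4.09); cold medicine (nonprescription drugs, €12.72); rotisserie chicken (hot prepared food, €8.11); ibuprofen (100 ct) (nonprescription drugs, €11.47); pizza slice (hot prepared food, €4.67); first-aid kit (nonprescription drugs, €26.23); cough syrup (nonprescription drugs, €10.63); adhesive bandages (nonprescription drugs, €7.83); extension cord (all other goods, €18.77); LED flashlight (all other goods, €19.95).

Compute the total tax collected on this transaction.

Jump rope €14.31: athletic equipment → 6.5% + 0% city = 6.5% → €0.93
Greeting card €5.92: all other goods → 9.5% + 1.75% city = 11.25% → €0.67
Café latte €4.09: hot prepared food → 3.75% + 1.25% city = 5% → €0.20
Cold medicine €12.72: nonprescription drugs → 0% + 0.75% city = 0.75% → €0.10
Rotisserie chicken €8.11: hot prepared food → 3.75% + 1.25% city = 5% → €0.41
Ibuprofen (100 ct) €11.47: nonprescription drugs → 0% + 0.75% city = 0.75% → €0.09
Pizza slice €4.67: hot prepared food → 3.75% + 1.25% city = 5% → €0.23
First-aid kit €26.23: nonprescription drugs → 0% + 0.75% city = 0.75% → €0.20
Cough syrup €10.63: nonprescription drugs → 0% + 0.75% city = 0.75% → €0.08
Adhesive bandages €7.83: nonprescription drugs → 0% + 0.75% city = 0.75% → €0.06
Extension cord €18.77: all other goods → 9.5% + 1.75% city = 11.25% → €2.11
LED flashlight €19.95: all other goods → 9.5% + 1.75% city = 11.25% → €2.24
Total tax = €0.93 + €0.67 + €0.20 + €0.10 + €0.41 + €0.09 + €0.23 + €0.20 + €0.08 + €0.06 + €2.11 + €2.24 = €7.32

€7.32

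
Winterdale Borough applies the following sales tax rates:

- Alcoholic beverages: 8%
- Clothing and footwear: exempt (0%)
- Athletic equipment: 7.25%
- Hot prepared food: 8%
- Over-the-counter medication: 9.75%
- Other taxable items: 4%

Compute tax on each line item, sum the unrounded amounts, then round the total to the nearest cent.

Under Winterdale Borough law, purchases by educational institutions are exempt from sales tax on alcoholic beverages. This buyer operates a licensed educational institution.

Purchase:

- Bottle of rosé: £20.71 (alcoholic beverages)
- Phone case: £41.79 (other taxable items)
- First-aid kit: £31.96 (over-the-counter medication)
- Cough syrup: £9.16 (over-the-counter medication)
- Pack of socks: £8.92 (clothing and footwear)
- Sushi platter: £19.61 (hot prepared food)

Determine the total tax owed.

Bottle of rosé £20.71: alcoholic beverages, buyer-exempt → 0% → £0.00
Phone case £41.79: other taxable items → 4% → £1.6716
First-aid kit £31.96: over-the-counter medication → 9.75% → £3.1161
Cough syrup £9.16: over-the-counter medication → 9.75% → £0.8931
Pack of socks £8.92: clothing and footwear → 0% → £0.00
Sushi platter £19.61: hot prepared food → 8% → £1.5688
Unrounded tax sum = £7.2496 → £7.25

£7.25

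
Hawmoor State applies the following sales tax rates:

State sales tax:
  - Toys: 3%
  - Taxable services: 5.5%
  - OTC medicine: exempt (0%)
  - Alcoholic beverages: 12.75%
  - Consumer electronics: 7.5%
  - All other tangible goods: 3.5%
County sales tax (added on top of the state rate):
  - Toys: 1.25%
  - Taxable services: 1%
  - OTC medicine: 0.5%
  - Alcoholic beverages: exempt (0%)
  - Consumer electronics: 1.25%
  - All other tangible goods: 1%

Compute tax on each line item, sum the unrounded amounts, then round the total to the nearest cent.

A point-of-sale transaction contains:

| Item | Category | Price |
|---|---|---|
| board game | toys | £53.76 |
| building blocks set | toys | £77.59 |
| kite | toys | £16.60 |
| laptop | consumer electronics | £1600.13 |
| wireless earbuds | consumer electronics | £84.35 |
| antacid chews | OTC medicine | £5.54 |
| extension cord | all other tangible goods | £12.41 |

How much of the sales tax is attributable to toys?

Board game £53.76: toys → 3% + 1.25% county = 4.25% → £2.2848
Building blocks set £77.59: toys → 3% + 1.25% county = 4.25% → £3.297575
Kite £16.60: toys → 3% + 1.25% county = 4.25% → £0.7055
Tax on toys: unrounded sum = £6.287875 → £6.29

£6.29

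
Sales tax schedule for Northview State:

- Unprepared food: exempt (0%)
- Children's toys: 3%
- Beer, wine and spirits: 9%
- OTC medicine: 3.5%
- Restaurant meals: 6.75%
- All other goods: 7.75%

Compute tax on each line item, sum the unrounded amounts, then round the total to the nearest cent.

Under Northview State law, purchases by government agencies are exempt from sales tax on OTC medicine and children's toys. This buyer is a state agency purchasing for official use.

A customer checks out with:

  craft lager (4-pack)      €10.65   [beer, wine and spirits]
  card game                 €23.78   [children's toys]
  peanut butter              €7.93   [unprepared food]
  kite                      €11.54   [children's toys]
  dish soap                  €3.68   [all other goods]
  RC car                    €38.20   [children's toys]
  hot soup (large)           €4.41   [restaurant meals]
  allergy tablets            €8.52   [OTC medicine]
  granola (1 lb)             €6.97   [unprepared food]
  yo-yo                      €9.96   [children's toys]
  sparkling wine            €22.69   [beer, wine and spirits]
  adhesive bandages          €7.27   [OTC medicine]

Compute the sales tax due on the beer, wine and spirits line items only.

€3.00

Craft lager (4-pack) €10.65: beer, wine and spirits → 9% → €0.9585
Sparkling wine €22.69: beer, wine and spirits → 9% → €2.0421
Tax on beer, wine and spirits: unrounded sum = €3.0006 → €3.00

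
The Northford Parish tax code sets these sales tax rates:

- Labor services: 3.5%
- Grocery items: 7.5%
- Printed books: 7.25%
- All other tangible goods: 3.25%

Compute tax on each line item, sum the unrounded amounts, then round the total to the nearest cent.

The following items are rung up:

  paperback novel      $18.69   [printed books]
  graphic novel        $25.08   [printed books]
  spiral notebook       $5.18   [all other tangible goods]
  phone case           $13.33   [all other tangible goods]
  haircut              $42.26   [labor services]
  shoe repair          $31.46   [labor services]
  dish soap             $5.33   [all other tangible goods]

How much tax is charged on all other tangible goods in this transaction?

$0.77

Spiral notebook $5.18: all other tangible goods → 3.25% → $0.16835
Phone case $13.33: all other tangible goods → 3.25% → $0.433225
Dish soap $5.33: all other tangible goods → 3.25% → $0.173225
Tax on all other tangible goods: unrounded sum = $0.7748 → $0.77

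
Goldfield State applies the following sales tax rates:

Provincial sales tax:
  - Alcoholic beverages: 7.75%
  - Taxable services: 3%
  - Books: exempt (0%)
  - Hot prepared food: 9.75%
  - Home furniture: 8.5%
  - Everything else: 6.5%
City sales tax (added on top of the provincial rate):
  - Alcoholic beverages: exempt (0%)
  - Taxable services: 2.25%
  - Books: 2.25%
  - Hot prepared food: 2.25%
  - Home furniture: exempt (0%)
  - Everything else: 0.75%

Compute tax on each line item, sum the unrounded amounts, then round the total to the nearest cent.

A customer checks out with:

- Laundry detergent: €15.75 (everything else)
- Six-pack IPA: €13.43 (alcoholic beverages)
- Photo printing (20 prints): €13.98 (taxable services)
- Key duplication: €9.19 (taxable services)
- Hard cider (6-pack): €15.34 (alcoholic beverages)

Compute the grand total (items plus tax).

Laundry detergent €15.75: everything else → 6.5% + 0.75% city = 7.25% → €1.141875
Six-pack IPA €13.43: alcoholic beverages → 7.75% + 0% city = 7.75% → €1.040825
Photo printing (20 prints) €13.98: taxable services → 3% + 2.25% city = 5.25% → €0.73395
Key duplication €9.19: taxable services → 3% + 2.25% city = 5.25% → €0.482475
Hard cider (6-pack) €15.34: alcoholic beverages → 7.75% + 0% city = 7.75% → €1.18885
Subtotal = €67.69; unrounded tax = €4.587975 → €4.59; total due = €72.28

€72.28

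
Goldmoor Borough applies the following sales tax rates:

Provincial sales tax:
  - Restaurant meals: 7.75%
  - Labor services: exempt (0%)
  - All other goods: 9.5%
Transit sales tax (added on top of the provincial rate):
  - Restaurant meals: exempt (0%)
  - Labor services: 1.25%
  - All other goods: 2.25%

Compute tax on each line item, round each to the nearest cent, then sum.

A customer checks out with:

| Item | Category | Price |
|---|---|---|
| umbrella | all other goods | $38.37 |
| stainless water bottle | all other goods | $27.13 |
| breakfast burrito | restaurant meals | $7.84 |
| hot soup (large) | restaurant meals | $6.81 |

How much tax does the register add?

$8.84

Umbrella $38.37: all other goods → 9.5% + 2.25% transit = 11.75% → $4.51
Stainless water bottle $27.13: all other goods → 9.5% + 2.25% transit = 11.75% → $3.19
Breakfast burrito $7.84: restaurant meals → 7.75% + 0% transit = 7.75% → $0.61
Hot soup (large) $6.81: restaurant meals → 7.75% + 0% transit = 7.75% → $0.53
Total tax = $4.51 + $3.19 + $0.61 + $0.53 = $8.84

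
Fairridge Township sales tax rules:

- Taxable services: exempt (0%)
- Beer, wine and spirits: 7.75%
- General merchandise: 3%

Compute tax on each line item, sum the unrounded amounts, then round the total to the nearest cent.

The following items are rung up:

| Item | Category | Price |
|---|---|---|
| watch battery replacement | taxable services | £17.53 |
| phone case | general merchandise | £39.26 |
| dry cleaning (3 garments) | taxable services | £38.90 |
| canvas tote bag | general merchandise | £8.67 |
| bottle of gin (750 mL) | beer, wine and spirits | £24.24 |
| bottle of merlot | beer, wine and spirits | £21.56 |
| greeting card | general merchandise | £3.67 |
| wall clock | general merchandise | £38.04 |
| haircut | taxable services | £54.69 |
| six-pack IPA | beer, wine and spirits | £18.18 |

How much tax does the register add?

Watch battery replacement £17.53: taxable services → 0% → £0.00
Phone case £39.26: general merchandise → 3% → £1.1778
Dry cleaning (3 garments) £38.90: taxable services → 0% → £0.00
Canvas tote bag £8.67: general merchandise → 3% → £0.2601
Bottle of gin (750 mL) £24.24: beer, wine and spirits → 7.75% → £1.8786
Bottle of merlot £21.56: beer, wine and spirits → 7.75% → £1.6709
Greeting card £3.67: general merchandise → 3% → £0.1101
Wall clock £38.04: general merchandise → 3% → £1.1412
Haircut £54.69: taxable services → 0% → £0.00
Six-pack IPA £18.18: beer, wine and spirits → 7.75% → £1.40895
Unrounded tax sum = £7.64765 → £7.65

£7.65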